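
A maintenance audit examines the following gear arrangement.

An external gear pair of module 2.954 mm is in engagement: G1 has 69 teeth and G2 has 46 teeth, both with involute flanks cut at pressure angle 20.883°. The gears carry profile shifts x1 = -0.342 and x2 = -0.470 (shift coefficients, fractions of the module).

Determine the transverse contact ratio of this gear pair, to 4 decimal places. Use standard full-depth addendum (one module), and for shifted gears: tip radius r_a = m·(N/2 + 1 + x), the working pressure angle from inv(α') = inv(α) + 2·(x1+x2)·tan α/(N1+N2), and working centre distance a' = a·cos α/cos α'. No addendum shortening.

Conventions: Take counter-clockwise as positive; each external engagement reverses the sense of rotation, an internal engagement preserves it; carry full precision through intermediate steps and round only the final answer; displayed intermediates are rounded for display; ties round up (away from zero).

single-mesh involute tooth geometry (69T engaging 46T at module 2.954)
base radii: r_b1 = 95.218364, r_b2 = 63.478909
tip radii: r_a1 = 103.856732, r_a2 = 69.507620
inv(α') = inv(20.883°) + 2·(-0.342-0.470)·tan α/(69+46) = 0.01165806  ⇒  α' = 18.47368°
a' = a·cos α / cos α' = 169.8550·cos 20.883°/cos 18.47368° = 167.319354
action lengths: √(r_a1²−r_b1²) = 41.469073, √(r_a2²−r_b2²) = 28.314967
base pitch p_b = π·m·cos α = 8.670647
CR = (41.469073 + 28.314967 − 167.319354·sin 18.47368°)/8.670647 = 1.933619
contact ratio ≈ 1.9336

1.9336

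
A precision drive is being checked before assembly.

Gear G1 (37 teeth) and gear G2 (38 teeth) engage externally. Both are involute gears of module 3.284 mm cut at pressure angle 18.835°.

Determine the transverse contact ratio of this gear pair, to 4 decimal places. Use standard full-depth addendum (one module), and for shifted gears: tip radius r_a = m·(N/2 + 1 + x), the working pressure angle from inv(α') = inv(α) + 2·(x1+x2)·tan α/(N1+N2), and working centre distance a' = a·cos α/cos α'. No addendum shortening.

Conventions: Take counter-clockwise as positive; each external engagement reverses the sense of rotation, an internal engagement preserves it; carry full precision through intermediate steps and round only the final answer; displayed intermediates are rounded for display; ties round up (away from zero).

single-mesh involute tooth geometry (37T engaging 38T at module 3.284)
base radii: r_b1 = 57.500758, r_b2 = 59.054833
tip radii: r_a1 = 64.038000, r_a2 = 65.680000
no profile shift: α' = α, a' = a
action lengths: √(r_a1²−r_b1²) = 28.187377, √(r_a2²−r_b2²) = 28.746984
base pitch p_b = π·m·cos α = 9.764538
CR = (28.187377 + 28.746984 − 123.150000·sin 18.83500°)/9.764538 = 1.759032
contact ratio ≈ 1.7590

1.7590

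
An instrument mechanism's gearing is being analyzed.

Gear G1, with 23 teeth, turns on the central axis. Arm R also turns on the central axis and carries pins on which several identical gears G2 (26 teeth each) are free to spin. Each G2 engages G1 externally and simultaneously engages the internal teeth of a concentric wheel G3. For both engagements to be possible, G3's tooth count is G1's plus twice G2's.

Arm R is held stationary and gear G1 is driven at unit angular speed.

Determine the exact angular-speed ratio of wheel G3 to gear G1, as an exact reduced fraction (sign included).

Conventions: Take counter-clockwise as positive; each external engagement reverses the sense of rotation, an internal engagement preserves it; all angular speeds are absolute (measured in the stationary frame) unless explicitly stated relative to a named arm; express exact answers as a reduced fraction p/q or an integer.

-23/75

class = planetary set [G3 = 23+2·26 = 75; Willis about the carrier]
ring teeth: 23 + 2·26 = 75
23(ω_sun−ω_arm) = −75(ω_ring−ω_arm),  ω_arm = 0, ω_sun = 1
ω_ring = 0 − (23/75)(1−0) = -23/75
ω_out/ω_in = -23/75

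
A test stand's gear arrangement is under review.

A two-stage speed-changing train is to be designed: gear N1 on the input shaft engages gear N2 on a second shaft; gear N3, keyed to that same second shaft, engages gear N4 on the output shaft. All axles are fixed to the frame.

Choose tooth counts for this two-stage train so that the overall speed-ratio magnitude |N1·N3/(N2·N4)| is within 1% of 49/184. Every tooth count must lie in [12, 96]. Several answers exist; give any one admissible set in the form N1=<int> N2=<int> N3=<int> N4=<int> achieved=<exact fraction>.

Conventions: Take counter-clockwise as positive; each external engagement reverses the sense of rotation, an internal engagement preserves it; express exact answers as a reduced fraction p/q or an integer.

N1=14 N2=16 N3=14 N4=46 achieved=49/184

topology: fixed-axis compound train — 2 stages, target 49/184
target = 49/184 in lowest terms: an exact hit needs N1·N3 = k·49 and N2·N4 = k·184 for one integer k, every count in [12, 96]; additionally prefer no 1:1 stage (N1 ≠ N2, N3 ≠ N4)
k = 1…3: no 1:1-free in-range split of k·49 and k·184 into factor pairs; take k = 4
k = 4: N1·N3 = 196 = 14·14, N2·N4 = 736 = 16·46
achieved = 14·14/(16·46) = 49/184; |achieved − target| = 0 ≤ 49/18400 ✓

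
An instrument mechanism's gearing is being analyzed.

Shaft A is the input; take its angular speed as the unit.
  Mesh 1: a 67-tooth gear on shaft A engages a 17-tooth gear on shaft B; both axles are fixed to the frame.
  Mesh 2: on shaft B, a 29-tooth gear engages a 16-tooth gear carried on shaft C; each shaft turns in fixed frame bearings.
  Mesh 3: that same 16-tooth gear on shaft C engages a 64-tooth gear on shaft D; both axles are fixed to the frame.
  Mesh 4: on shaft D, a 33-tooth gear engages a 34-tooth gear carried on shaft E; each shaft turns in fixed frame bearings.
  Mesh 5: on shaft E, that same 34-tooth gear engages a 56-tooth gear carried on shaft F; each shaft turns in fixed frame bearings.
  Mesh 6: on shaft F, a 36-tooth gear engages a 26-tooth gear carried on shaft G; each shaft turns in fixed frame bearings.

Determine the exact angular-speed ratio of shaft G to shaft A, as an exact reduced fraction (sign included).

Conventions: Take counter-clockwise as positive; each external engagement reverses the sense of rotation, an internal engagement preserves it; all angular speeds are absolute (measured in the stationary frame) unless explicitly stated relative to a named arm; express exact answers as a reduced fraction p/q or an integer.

class = fixed-axis compound train [6 meshes; 6 ratios multiply, 6 sense flips]
mesh 1 [67T→17T]: running ratio 67/17, sense −
mesh 2 [29T→16T]: running ratio 1943/272, sense +
mesh 3 [16T→64T]: running ratio 1943/1088, sense −
mesh 4 [33T→34T]: running ratio 64119/36992, sense +
mesh 5 [34T→56T]: running ratio 64119/60928, sense −
mesh 6 [36T→26T]: running ratio 577071/396032, sense +
ω_out/ω_in = 577071/396032

577071/396032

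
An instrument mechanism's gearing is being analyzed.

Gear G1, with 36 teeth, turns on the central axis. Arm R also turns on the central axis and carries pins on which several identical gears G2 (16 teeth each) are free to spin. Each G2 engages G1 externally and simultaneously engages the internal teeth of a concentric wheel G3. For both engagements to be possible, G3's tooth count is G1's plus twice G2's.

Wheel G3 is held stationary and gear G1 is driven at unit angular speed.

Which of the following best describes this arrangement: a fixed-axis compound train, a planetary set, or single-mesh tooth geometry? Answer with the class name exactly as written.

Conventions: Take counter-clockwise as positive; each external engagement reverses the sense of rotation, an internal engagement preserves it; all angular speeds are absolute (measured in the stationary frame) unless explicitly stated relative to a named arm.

topology: planetary set — G1 36T / G2 16T / G3 68T, arm = carrier (Willis)
classification: planetary set

planetary set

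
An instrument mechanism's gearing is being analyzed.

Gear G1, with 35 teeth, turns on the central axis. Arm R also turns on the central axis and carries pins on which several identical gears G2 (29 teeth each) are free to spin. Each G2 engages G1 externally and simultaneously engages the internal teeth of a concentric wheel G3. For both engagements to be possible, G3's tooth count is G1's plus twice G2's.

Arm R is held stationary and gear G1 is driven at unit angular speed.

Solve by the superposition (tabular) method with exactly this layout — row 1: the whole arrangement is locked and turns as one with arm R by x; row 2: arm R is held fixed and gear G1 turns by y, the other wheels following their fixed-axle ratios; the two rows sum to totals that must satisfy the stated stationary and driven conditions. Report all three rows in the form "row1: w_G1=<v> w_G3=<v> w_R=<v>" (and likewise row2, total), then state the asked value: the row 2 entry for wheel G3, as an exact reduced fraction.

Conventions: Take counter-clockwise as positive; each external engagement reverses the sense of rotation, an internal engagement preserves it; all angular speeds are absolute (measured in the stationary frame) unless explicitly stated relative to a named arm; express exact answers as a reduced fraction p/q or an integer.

planetary set (35T centre, 29T on arm, 93T internal) — Willis relation
row 1 — lock + rotate with arm: ω_sun = ω_ring = ω_arm = x
row 2 (arm held, sun turns y): ω_ring = −(35/93)·y, ω_arm = 0
boundary: total ω_arm = x = 0 and total ω_sun = x + y = 1  ⇒  y = 1, x = 0
row 2 ring = −(35/93)·1 = -35/93
totals (row 1 + row 2): sun 0 + 1 = 1, ring 0 + (-35/93) = -35/93, arm 0 + 0 = 0
asked cell (row2, ring) = -35/93

row1: w_G1=0 w_G3=0 w_R=0
row2: w_G1=1 w_G3=-35/93 w_R=0
total: w_G1=1 w_G3=-35/93 w_R=0
asked value: -35/93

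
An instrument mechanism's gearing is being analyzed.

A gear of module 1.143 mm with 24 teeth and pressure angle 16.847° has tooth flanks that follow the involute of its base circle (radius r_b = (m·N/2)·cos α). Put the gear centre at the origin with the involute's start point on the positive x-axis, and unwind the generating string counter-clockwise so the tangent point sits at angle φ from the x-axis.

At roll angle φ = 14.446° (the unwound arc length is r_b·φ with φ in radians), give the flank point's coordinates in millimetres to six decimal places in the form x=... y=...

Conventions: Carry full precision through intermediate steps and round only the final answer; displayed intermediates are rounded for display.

recognized (one wheel, involute flank): single-mesh tooth geometry, m = 1.143, N = 24
pitch radius r_p = m·N/2 = 1.143·24/2 = 13.716000
base radius r_b = r_p·cos α = 13.716000·cos 16.847° = 13.127338
roll angle φ = 14.446° = 0.25213026 rad
x = r_b·(cos φ + φ·sin φ) = 13.537980
y = r_b·(sin φ − φ·cos φ) = 0.069689

x=13.537980 y=0.069689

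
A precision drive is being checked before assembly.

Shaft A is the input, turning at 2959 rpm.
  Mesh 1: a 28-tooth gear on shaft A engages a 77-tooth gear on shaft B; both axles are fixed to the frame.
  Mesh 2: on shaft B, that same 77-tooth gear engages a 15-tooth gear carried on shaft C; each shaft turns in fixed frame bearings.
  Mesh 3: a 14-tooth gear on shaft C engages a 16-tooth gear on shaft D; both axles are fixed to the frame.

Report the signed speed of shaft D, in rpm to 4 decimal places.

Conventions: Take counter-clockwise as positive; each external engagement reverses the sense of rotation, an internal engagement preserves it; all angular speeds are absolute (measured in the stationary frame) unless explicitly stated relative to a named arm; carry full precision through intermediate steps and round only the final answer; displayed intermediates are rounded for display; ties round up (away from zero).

-4833.0333 rpm

class = fixed-axis compound train [3 meshes; 3 ratios multiply, 3 sense flips]
mesh 1 [28T→77T]: ω = 2959.0000×28/77 = 1076.0000 rpm, sense flips to −
mesh 2 [77T→15T]: ω = 1076.0000×77/15 = 5523.4667 rpm, sense flips to +
mesh 3 [14T→16T]: ω = 5523.4667×14/16 = 4833.0333 rpm, sense flips to −
signed output speed = -4833.0333 rpm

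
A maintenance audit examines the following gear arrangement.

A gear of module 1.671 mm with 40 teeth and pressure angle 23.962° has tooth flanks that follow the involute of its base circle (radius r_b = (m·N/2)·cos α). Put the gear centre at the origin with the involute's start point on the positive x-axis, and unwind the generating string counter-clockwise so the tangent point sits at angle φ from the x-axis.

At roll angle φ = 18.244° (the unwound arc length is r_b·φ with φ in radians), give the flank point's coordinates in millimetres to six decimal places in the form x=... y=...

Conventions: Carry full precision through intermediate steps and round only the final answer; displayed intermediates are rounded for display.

x=32.048884 y=0.325331

recognized (one wheel, involute flank): single-mesh tooth geometry, m = 1.671, N = 40
pitch radius r_p = m·N/2 = 1.671·40/2 = 33.420000
base radius r_b = r_p·cos α = 33.420000·cos 23.962° = 30.539698
roll angle φ = 18.244° = 0.31841787 rad
x = r_b·(cos φ + φ·sin φ) = 32.048884
y = r_b·(sin φ − φ·cos φ) = 0.325331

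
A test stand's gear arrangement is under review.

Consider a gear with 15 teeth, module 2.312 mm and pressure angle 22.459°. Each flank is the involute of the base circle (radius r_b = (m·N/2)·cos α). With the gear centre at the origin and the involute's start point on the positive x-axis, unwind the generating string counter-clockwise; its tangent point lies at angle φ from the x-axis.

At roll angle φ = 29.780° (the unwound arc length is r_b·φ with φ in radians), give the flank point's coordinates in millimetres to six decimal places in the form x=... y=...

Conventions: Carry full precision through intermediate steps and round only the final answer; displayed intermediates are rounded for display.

x=18.045355 y=0.729961

single-mesh involute tooth geometry (15T wheel at module 2.312)
pitch radius r_p = m·N/2 = 2.312·15/2 = 17.340000
base radius r_b = r_p·cos α = 17.340000·cos 22.459° = 16.024815
roll angle φ = 29.780° = 0.51975905 rad
x = r_b·(cos φ + φ·sin φ) = 18.045355
y = r_b·(sin φ − φ·cos φ) = 0.729961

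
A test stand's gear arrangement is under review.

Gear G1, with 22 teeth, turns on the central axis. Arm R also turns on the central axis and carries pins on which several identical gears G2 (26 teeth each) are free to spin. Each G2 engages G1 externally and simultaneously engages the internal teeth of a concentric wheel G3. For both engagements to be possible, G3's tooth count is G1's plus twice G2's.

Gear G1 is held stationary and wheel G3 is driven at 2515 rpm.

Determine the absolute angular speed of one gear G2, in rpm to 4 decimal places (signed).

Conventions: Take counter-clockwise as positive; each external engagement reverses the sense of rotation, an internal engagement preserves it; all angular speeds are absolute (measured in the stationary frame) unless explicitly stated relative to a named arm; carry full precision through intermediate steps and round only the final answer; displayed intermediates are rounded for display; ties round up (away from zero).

+3579.0385 rpm

class = planetary set [G3 = 22+2·26 = 74; Willis about the carrier]
normalise by the input: solve with ω_ring = 1, then scale by 2515 rpm
ring teeth: 22 + 2·26 = 74
22(ω_sun−ω_arm) = −74(ω_ring−ω_arm),  ω_sun = 0, ω_ring = 1
22(0−ω_arm) = −74(1−ω_arm)  ⇒  96·ω_arm = 74  ⇒  ω_arm = 37/48
sun–planet mesh: 22·(0−37/48) = −26·(ω_p−ω_arm)  ⇒  ω_p−ω_arm = 407/624
ω_p = 37/48 + 407/624 = 37/26
scale: ω_p = 37/26 × 2515 rpm = +3579.0385 rpm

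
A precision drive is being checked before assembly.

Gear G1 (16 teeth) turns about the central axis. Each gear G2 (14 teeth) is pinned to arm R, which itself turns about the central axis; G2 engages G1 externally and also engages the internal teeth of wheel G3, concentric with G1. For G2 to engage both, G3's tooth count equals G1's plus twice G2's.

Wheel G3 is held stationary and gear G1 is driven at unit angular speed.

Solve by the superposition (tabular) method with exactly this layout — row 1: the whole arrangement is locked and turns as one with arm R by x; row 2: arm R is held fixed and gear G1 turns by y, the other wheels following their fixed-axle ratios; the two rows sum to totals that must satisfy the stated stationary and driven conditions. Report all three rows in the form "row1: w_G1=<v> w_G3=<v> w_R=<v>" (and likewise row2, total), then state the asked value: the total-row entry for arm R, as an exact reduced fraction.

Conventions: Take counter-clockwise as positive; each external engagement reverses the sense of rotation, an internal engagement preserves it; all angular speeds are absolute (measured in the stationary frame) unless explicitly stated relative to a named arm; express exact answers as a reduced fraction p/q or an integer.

row1: w_G1=4/15 w_G3=4/15 w_R=4/15
row2: w_G1=11/15 w_G3=-4/15 w_R=0
total: w_G1=1 w_G3=0 w_R=4/15
asked value: 4/15

class = planetary set [G3 = 16+2·14 = 44; Willis about the carrier]
row 1 (train locked, turned with arm): all members turn x
row 2: sun turns y, ring = −(16/44)·y, arm 0
boundary: total ω_ring = x − (16/44)·y = 0 and total ω_sun = x + y = 1  ⇒  y = 11/15, x = 4/15
row 2 ring = −(16/44)·11/15 = -4/15
totals (row 1 + row 2): sun 4/15 + 11/15 = 1, ring 4/15 + (-4/15) = 0, arm 4/15 + 0 = 4/15
asked cell (total, arm) = 4/15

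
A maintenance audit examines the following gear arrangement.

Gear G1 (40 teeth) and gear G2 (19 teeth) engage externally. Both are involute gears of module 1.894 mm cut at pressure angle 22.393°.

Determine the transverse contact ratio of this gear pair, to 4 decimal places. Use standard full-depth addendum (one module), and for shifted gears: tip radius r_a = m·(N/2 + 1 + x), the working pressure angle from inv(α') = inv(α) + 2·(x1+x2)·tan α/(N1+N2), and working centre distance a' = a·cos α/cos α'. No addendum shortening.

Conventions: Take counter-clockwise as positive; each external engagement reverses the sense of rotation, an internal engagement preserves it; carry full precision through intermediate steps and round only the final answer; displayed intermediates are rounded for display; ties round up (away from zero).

1.5380

topology: single-mesh involute geometry — m = 1.894, 40T/19T pair
base radii: r_b1 = 35.023567, r_b2 = 16.636194
tip radii: r_a1 = 39.774000, r_a2 = 19.887000
no profile shift: α' = α, a' = a
action lengths: √(r_a1²−r_b1²) = 18.849956, √(r_a2²−r_b2²) = 10.896321
base pitch p_b = π·m·cos α = 5.501489
CR = (18.849956 + 10.896321 − 55.873000·sin 22.39300°)/5.501489 = 1.537955
contact ratio ≈ 1.5380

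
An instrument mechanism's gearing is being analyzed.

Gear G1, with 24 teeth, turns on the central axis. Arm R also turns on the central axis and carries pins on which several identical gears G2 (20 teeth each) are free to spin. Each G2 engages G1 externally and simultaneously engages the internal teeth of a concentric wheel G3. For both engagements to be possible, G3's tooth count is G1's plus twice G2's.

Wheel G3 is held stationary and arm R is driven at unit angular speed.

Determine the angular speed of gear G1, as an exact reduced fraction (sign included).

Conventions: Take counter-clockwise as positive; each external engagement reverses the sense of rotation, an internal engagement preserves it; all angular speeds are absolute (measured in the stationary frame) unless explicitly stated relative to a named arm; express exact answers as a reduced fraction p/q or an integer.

recognized (axles ride arm R): planetary set, 24/20/64 teeth
ring teeth: 24 + 2·20 = 64
24(ω_sun−ω_arm) = −64(ω_ring−ω_arm),  ω_ring = 0, ω_arm = 1
ω_sun = 1 − (64/24)(0−1) = 11/3
exact speed ratio = 11/3

11/3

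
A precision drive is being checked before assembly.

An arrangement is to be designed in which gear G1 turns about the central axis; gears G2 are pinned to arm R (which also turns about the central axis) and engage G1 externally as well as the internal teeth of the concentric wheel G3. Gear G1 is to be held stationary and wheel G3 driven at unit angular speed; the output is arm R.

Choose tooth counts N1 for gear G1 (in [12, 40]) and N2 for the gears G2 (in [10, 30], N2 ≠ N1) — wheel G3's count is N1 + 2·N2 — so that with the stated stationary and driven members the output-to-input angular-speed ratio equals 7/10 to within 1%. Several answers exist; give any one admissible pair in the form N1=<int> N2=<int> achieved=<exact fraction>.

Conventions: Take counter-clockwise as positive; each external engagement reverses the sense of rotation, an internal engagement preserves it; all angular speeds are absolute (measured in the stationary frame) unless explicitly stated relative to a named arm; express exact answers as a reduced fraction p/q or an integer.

design class (target 7/10): planetary set
Willis with ω_sun = 0: ω_arm/ω_ring = N3/(N1+N3); set equal to 7/10  ⇒  N3/N1 = (7/10)/(1 − 7/10) = 7/3
N3 = N1 + 2·N2  ⇒  N2/N1 = (N3/N1 − 1)/2 = (7/3 − 1)/2 = 2/3
smallest multiple with N1 ≥ 12 and N2 ≥ 10: k = 5  ⇒  N1 = 5·3 = 15, N2 = 5·2 = 10 (N1 ≤ 40, N2 ≤ 30, N2 ≠ N1 ✓), N3 = 15 + 2·10 = 35
check: N3/(N1+N3) with N1 = 15, N3 = 35 gives 7/10; |achieved − target| = 0 ≤ 7/1000 ✓

N1=15 N2=10 achieved=7/10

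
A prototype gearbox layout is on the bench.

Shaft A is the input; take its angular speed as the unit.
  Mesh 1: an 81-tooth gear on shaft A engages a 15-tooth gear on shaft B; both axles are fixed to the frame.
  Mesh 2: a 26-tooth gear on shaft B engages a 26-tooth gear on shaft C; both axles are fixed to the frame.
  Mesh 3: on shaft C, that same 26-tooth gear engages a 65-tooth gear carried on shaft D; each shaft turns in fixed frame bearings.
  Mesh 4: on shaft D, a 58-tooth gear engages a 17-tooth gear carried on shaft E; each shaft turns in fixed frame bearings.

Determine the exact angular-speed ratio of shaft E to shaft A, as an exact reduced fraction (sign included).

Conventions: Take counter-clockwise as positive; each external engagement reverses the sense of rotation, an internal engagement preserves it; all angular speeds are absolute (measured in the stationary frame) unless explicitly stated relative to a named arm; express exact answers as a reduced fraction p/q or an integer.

class = fixed-axis compound train [4 meshes; 4 ratios multiply, 4 sense flips]
mesh 1 [81T→15T]: running ratio 27/5, sense −
mesh 2 [26T→26T]: running ratio 27/5, sense +
mesh 3 [26T→65T]: running ratio 54/25, sense −
mesh 4 [58T→17T]: running ratio 3132/425, sense +
ω_out/ω_in = 3132/425

3132/425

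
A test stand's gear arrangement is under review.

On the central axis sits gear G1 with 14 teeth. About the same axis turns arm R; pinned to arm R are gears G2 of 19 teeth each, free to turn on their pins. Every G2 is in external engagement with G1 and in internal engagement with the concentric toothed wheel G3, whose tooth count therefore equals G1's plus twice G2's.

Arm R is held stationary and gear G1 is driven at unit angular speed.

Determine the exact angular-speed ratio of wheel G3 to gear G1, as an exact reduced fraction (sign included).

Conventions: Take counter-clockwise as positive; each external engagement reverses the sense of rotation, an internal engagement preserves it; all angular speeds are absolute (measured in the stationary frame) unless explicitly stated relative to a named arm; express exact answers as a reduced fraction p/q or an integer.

planetary set (14T centre, 19T on arm, 52T internal) — Willis relation
ring teeth: 14 + 2·19 = 52
14(ω_sun−ω_arm) = −52(ω_ring−ω_arm),  ω_arm = 0, ω_sun = 1
ω_ring = 0 − (14/52)(1−0) = -7/26
ω_out/ω_in = -7/26

-7/26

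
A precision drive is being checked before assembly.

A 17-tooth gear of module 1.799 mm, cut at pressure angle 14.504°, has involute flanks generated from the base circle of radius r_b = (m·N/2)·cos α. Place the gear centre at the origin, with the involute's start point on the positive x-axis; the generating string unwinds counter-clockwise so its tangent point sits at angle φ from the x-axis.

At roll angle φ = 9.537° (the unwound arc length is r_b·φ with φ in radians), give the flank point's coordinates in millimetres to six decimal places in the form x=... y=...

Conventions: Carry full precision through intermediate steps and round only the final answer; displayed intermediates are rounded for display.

class = single-mesh tooth geometry [base-circle involute, m = 1.799, 17T]
pitch radius r_p = m·N/2 = 1.799·17/2 = 15.291500
base radius r_b = r_p·cos α = 15.291500·cos 14.504° = 14.804162
roll angle φ = 9.537° = 0.16645205 rad
x = r_b·(cos φ + φ·sin φ) = 15.007828
y = r_b·(sin φ − φ·cos φ) = 0.022695

x=15.007828 y=0.022695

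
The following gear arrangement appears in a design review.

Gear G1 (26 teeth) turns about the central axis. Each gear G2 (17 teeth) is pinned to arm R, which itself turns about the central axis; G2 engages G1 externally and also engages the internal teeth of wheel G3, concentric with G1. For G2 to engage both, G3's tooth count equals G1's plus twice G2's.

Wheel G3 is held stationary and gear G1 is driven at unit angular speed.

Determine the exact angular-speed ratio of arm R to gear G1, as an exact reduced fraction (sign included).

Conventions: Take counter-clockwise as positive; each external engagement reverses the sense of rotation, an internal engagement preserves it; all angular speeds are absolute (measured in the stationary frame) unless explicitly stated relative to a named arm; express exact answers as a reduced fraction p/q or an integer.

13/43

recognized (axles ride arm R): planetary set, 26/17/60 teeth
ring teeth: 26 + 2·17 = 60
26(ω_sun−ω_arm) = −60(ω_ring−ω_arm),  ω_ring = 0, ω_sun = 1
26(1−ω_arm) = −60(0−ω_arm)  ⇒  86·ω_arm = 26  ⇒  ω_arm = 13/43
ω_out/ω_in = 13/43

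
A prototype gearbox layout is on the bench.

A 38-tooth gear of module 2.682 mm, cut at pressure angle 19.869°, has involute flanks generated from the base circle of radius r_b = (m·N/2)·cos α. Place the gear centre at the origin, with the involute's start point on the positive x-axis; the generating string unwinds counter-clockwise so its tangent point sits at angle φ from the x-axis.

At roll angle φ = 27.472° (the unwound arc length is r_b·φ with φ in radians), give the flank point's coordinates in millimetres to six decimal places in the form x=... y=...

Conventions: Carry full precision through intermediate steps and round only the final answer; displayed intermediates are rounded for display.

class = single-mesh tooth geometry [base-circle involute, m = 2.682, 38T]
pitch radius r_p = m·N/2 = 2.682·38/2 = 50.958000
base radius r_b = r_p·cos α = 50.958000·cos 19.869° = 47.924580
roll angle φ = 27.472° = 0.47947685 rad
x = r_b·(cos φ + φ·sin φ) = 53.120864
y = r_b·(sin φ − φ·cos φ) = 1.720769

x=53.120864 y=1.720769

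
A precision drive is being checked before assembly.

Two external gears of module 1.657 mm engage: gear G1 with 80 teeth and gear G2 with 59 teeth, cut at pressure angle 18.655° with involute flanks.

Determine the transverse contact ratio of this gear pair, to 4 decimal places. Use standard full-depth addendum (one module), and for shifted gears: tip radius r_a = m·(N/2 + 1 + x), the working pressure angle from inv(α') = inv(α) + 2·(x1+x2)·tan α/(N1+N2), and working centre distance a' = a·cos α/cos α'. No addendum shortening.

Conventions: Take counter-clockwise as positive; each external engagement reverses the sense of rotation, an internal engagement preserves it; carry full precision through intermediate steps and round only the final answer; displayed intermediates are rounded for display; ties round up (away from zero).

1.8882

class = single-mesh tooth geometry [involute pair 80T × 59T, m = 1.657]
base radii: r_b1 = 62.797768, r_b2 = 46.313354
tip radii: r_a1 = 67.937000, r_a2 = 50.538500
no profile shift: α' = α, a' = a
action lengths: √(r_a1²−r_b1²) = 25.920577, √(r_a2²−r_b2²) = 20.229020
base pitch p_b = π·m·cos α = 4.932125
CR = (25.920577 + 20.229020 − 115.161500·sin 18.65500°)/4.932125 = 1.888235
contact ratio ≈ 1.8882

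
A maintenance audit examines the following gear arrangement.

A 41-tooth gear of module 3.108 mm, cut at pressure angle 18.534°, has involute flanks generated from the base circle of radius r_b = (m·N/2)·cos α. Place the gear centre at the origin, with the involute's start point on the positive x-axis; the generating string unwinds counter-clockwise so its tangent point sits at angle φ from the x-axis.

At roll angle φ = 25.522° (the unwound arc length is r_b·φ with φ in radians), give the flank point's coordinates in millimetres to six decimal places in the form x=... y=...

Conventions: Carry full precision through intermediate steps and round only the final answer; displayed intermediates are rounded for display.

x=66.108662 y=1.744690

recognized (one wheel, involute flank): single-mesh tooth geometry, m = 3.108, N = 41
pitch radius r_p = m·N/2 = 3.108·41/2 = 63.714000
base radius r_b = r_p·cos α = 63.714000·cos 18.534° = 60.409486
roll angle φ = 25.522° = 0.44544293 rad
x = r_b·(cos φ + φ·sin φ) = 66.108662
y = r_b·(sin φ − φ·cos φ) = 1.744690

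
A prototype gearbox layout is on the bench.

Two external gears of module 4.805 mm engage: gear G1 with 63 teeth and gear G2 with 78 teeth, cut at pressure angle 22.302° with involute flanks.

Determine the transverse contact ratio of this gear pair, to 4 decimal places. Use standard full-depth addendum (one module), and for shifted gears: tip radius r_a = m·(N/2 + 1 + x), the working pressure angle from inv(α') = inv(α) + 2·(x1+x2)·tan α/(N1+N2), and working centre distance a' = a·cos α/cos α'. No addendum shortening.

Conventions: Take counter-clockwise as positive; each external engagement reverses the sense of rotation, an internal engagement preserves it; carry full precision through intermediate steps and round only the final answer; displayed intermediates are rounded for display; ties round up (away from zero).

1.6837

single-mesh involute tooth geometry (63T engaging 78T at module 4.805)
base radii: r_b1 = 140.035425, r_b2 = 173.377193
tip radii: r_a1 = 156.162500, r_a2 = 192.200000
no profile shift: α' = α, a' = a
action lengths: √(r_a1²−r_b1²) = 69.114442, √(r_a2²−r_b2²) = 82.952932
base pitch p_b = π·m·cos α = 13.966167
CR = (69.114442 + 82.952932 − 338.752500·sin 22.30200°)/13.966167 = 1.683691
contact ratio ≈ 1.6837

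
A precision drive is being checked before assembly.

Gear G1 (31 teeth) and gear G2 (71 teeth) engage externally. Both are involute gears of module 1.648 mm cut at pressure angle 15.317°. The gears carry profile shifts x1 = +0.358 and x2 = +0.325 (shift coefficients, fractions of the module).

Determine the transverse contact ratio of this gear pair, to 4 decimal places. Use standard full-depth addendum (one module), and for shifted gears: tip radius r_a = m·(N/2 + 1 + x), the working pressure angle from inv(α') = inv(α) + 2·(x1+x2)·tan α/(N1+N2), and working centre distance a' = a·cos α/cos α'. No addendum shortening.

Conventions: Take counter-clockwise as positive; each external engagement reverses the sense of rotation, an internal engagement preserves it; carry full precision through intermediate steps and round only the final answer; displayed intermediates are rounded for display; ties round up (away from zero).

class = single-mesh tooth geometry [involute pair 31T × 71T, m = 1.648]
base radii: r_b1 = 24.636654, r_b2 = 56.425884
tip radii: r_a1 = 27.781984, r_a2 = 60.687600
inv(α') = inv(15.317°) + 2·(+0.358+0.325)·tan α/(31+71) = 0.01022385  ⇒  α' = 17.70361°
a' = a·cos α / cos α' = 84.0480·cos 15.317°/cos 17.70361° = 85.092312
action lengths: √(r_a1²−r_b1²) = 12.840324, √(r_a2²−r_b2²) = 22.340644
base pitch p_b = π·m·cos α = 4.993441
CR = (12.840324 + 22.340644 − 85.092312·sin 17.70361°)/4.993441 = 1.863442
contact ratio ≈ 1.8634

1.8634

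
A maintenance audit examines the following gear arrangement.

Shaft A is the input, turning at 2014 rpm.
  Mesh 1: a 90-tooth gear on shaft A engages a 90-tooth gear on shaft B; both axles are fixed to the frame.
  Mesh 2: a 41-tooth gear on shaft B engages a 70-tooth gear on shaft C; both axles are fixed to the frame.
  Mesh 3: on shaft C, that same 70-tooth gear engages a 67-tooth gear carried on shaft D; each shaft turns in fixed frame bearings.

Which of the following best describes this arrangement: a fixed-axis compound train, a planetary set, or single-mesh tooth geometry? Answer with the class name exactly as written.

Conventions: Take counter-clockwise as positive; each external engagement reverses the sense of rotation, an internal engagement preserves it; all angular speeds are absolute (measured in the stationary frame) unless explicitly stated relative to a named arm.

fixed-axis compound train

recognized (4 fixed axles, 3 meshes): fixed-axis compound train
classification: fixed-axis compound train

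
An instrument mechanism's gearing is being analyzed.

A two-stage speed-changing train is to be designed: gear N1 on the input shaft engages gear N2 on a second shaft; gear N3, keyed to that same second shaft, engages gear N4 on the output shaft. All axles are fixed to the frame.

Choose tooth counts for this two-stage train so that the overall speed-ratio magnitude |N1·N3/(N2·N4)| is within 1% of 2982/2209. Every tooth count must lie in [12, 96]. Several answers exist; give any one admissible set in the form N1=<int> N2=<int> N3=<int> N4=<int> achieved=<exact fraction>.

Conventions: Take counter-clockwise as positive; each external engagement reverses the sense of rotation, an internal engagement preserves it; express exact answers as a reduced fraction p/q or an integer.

2-stage fixed-axis compound train for ratio 2982/2209
target = 2982/2209 in lowest terms: an exact hit needs N1·N3 = k·2982 and N2·N4 = k·2209 for one integer k, every count in [12, 96]; additionally prefer no 1:1 stage (N1 ≠ N2, N3 ≠ N4)
k = 1: N1·N3 = 2982 = 42·71, N2·N4 = 2209 = 47·47
achieved = 42·71/(47·47) = 2982/2209; |achieved − target| = 0 ≤ 1491/110450 ✓

N1=42 N2=47 N3=71 N4=47 achieved=2982/2209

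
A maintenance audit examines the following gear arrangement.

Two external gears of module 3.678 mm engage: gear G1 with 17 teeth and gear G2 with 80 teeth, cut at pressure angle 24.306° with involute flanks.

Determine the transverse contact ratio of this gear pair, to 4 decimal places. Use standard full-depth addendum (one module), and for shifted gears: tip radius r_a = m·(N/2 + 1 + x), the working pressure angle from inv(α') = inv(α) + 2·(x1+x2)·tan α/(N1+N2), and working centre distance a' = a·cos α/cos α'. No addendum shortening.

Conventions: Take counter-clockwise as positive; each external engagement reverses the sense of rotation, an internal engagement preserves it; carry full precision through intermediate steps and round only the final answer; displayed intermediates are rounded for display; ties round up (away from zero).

1.5018

recognized (one external pair, fixed centres): single-mesh tooth geometry, m = 3.678, N1 = 17, N2 = 80
base radii: r_b1 = 28.491853, r_b2 = 134.079309
tip radii: r_a1 = 34.941000, r_a2 = 150.798000
no profile shift: α' = α, a' = a
action lengths: √(r_a1²−r_b1²) = 20.225919, √(r_a2²−r_b2²) = 69.012865
base pitch p_b = π·m·cos α = 10.530564
CR = (20.225919 + 69.012865 − 178.383000·sin 24.30600°)/10.530564 = 1.501780
contact ratio ≈ 1.5018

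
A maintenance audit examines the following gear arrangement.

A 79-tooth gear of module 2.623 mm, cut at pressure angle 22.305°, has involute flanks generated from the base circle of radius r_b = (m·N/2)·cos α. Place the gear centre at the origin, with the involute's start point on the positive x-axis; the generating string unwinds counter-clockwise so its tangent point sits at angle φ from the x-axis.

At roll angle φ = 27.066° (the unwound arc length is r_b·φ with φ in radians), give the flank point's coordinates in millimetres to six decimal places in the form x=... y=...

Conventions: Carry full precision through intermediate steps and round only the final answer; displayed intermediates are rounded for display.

topology: single-mesh involute geometry — m = 2.623, N = 79
pitch radius r_p = m·N/2 = 2.623·79/2 = 103.608500
base radius r_b = r_p·cos α = 103.608500·cos 22.305° = 95.856160
roll angle φ = 27.066° = 0.47239082 rad
x = r_b·(cos φ + φ·sin φ) = 105.962142
y = r_b·(sin φ − φ·cos φ) = 3.293674

x=105.962142 y=3.293674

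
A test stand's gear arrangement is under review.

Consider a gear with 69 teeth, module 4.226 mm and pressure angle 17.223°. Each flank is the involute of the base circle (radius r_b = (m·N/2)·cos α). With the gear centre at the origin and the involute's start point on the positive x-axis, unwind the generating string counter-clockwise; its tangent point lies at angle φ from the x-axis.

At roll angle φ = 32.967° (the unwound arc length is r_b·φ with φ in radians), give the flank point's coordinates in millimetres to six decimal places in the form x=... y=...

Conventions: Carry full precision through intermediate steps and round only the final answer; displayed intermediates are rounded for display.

recognized (one wheel, involute flank): single-mesh tooth geometry, m = 4.226, N = 69
pitch radius r_p = m·N/2 = 4.226·69/2 = 145.797000
base radius r_b = r_p·cos α = 145.797000·cos 17.223° = 139.259401
roll angle φ = 32.967° = 0.57538269 rad
x = r_b·(cos φ + φ·sin φ) = 160.438251
y = r_b·(sin φ − φ·cos φ) = 8.553168

x=160.438251 y=8.553168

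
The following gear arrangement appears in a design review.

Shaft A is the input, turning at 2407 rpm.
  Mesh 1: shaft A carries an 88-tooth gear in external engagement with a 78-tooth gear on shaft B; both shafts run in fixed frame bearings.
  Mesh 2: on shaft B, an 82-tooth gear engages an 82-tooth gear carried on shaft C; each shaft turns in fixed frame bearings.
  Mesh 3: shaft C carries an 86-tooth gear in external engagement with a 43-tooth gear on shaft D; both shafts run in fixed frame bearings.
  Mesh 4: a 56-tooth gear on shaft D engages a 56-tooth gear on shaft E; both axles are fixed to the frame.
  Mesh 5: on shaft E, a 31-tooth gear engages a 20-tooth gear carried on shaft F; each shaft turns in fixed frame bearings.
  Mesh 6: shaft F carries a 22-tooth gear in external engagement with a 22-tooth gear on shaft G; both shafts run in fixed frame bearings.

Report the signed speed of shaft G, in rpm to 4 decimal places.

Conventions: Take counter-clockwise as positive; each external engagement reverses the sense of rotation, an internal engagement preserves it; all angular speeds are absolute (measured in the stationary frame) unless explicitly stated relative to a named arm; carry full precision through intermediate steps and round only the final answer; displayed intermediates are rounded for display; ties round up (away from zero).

+8418.3282 rpm

class = fixed-axis compound train [6 meshes; 6 ratios multiply, 6 sense flips]
mesh 1 [88T→78T]: ω = 2407.0000×88/78 = 2715.5897 rpm, sense flips to −
mesh 2 [82T→82T]: ω = 2715.5897×82/82 = 2715.5897 rpm, sense flips to +
mesh 3 [86T→43T]: ω = 2715.5897×86/43 = 5431.1795 rpm, sense flips to −
mesh 4 [56T→56T]: ω = 5431.1795×56/56 = 5431.1795 rpm, sense flips to +
mesh 5 [31T→20T]: ω = 5431.1795×31/20 = 8418.3282 rpm, sense flips to −
mesh 6 [22T→22T]: ω = 8418.3282×22/22 = 8418.3282 rpm, sense flips to +
signed output speed = +8418.3282 rpm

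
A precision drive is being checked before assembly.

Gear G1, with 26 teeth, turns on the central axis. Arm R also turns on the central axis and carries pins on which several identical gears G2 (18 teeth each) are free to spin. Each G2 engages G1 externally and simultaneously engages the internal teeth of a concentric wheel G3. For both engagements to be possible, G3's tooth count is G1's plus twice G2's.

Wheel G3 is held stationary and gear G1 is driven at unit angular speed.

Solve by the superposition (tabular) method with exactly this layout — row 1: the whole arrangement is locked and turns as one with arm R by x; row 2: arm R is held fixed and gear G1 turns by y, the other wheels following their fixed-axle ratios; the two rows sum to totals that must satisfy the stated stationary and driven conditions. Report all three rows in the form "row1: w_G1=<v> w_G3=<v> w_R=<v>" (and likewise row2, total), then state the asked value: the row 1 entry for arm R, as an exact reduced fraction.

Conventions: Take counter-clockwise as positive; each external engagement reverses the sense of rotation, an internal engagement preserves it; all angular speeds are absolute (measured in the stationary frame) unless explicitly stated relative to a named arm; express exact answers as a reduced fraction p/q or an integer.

recognized (axles ride arm R): planetary set, 26/18/62 teeth
row 1 — lock + rotate with arm: ω_sun = ω_ring = ω_arm = x
row 2: sun turns y, ring = −(26/62)·y, arm 0
boundary: total ω_ring = x − (26/62)·y = 0 and total ω_sun = x + y = 1  ⇒  y = 31/44, x = 13/44
row 2 ring = −(26/62)·31/44 = -13/44
totals (row 1 + row 2): sun 13/44 + 31/44 = 1, ring 13/44 + (-13/44) = 0, arm 13/44 + 0 = 13/44
asked cell (row1, arm) = 13/44

row1: w_G1=13/44 w_G3=13/44 w_R=13/44
row2: w_G1=31/44 w_G3=-13/44 w_R=0
total: w_G1=1 w_G3=0 w_R=13/44
asked value: 13/44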